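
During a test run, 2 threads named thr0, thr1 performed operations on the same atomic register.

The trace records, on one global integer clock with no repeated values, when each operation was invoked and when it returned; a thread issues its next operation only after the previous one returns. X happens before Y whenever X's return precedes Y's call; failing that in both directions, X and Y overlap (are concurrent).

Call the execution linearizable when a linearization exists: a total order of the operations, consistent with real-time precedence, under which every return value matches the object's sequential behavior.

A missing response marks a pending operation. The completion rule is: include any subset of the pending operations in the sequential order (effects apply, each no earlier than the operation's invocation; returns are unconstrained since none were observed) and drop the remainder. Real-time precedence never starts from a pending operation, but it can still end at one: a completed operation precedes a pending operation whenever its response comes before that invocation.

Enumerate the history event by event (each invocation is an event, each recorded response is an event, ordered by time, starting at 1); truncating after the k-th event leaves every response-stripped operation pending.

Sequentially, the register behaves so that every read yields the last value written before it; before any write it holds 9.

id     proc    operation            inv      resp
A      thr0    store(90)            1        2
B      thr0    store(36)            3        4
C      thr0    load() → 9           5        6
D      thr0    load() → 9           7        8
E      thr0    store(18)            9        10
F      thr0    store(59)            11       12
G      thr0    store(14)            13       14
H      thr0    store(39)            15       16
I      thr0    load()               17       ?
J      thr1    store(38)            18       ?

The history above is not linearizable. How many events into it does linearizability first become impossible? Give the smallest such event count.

one valid order for events 1..5 is A, B:
after step 1 (A store(90)): value 90
after step 2 (B store(36)): value 36
with event 6 included (C responding at time 6), all real-time-consistent orders fail
e.g. A, B, C: illegal at step 3, since C load() → 9 cannot apply there

6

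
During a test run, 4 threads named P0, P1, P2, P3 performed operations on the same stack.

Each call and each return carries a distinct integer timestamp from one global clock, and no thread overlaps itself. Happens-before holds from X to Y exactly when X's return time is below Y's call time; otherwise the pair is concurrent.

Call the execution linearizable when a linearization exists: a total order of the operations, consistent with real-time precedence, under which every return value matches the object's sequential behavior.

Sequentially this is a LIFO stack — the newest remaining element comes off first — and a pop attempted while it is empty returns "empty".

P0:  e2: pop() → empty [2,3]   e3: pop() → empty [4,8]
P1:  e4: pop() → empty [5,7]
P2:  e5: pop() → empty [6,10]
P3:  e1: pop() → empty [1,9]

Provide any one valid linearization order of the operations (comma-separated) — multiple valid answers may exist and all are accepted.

step 1: e1 pop() → empty — stack <>
step 2: e2 pop() → empty — stack <>
step 3: e3 pop() → empty — stack <>
step 4: e4 pop() → empty — stack <>
step 5: e5 pop() → empty — stack <>

e1, e2, e3, e4, e5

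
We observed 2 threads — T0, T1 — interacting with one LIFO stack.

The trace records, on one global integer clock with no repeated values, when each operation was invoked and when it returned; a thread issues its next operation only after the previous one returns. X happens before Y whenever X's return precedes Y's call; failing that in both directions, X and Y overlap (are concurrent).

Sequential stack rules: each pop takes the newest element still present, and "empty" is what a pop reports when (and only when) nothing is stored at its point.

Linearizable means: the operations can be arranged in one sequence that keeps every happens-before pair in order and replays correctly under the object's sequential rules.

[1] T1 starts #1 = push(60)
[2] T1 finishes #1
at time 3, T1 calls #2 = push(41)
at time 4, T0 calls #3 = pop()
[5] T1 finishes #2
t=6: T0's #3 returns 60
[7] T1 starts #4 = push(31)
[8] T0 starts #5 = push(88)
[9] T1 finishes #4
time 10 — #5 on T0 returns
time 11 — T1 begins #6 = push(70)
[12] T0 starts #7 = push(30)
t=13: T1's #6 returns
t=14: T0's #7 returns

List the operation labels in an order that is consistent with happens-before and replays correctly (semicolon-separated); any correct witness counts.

#1; #3; #2; #4; #5; #6; #7

after step 1 (#1 push(60)): stack <60>
after step 2 (#3 pop() → 60): stack <>
after step 3 (#2 push(41)): stack <41>
after step 4 (#4 push(31)): stack <41,31>
after step 5 (#5 push(88)): stack <41,31,88>
after step 6 (#6 push(70)): stack <41,31,88,70>
after step 7 (#7 push(30)): stack <41,31,88,70,30>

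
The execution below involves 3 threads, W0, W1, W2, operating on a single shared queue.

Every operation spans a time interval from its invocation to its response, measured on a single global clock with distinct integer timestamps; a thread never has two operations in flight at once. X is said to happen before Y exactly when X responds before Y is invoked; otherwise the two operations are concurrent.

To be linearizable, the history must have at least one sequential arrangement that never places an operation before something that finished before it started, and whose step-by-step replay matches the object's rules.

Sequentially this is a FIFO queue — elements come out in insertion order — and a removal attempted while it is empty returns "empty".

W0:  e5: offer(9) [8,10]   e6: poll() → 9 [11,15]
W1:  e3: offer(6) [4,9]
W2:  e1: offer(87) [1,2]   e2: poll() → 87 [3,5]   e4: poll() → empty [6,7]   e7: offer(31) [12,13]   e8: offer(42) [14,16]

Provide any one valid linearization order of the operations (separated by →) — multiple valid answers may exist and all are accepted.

step 1: e1 offer(87) — queue <87>
step 2: e2 poll() → 87 — queue <>
step 3: e4 poll() → empty — queue <>
step 4: e5 offer(9) — queue <9>
step 5: e3 offer(6) — queue <9,6>
step 6: e6 poll() → 9 — queue <6>
step 7: e7 offer(31) — queue <6,31>
step 8: e8 offer(42) — queue <6,31,42>

e1 → e2 → e4 → e5 → e3 → e6 → e7 → e8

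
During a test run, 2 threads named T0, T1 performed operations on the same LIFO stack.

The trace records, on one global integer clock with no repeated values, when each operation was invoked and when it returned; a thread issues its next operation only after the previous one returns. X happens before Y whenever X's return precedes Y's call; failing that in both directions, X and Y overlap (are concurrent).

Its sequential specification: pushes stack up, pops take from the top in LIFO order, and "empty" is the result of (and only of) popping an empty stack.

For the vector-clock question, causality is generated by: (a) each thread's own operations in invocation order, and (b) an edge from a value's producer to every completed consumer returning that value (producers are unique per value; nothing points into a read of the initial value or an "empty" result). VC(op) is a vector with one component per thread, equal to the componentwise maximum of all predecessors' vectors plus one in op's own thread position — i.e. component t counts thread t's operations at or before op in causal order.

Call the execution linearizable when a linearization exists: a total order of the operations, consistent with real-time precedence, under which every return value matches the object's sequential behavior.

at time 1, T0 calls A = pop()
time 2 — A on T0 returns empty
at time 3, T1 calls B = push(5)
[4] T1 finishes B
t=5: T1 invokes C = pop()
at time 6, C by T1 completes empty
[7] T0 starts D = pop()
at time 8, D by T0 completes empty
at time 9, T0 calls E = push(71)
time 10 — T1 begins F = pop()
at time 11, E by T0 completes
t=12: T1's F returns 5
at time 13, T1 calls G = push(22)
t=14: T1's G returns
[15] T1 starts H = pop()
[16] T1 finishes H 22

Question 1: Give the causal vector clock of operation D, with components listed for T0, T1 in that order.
(2, 0)

VC(B, invoked at 3): no causal predecessors; +1 on T1 → (0, 1)
VC(A, invoked at 1): no causal predecessors; +1 on T0 → (1, 0)
invoked at 5, C merges VC(B)=(0, 1) and bumps T1's slot → (0, 2)
invoked at 7, D merges VC(A)=(1, 0) and bumps T0's slot → (2, 0)
invoked at 10, F merges VC(B)=(0, 1), VC(C)=(0, 2) and bumps T1's slot → (0, 3)
invoked at 9, E merges VC(D)=(2, 0) and bumps T0's slot → (3, 0)
invoked at 13, G merges VC(F)=(0, 3) and bumps T1's slot → (0, 4)
invoked at 15, H merges VC(G)=(0, 4) and bumps T1's slot → (0, 5)
target: VC(D) = (2, 0)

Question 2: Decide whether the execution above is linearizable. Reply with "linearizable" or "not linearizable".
not linearizable

cut after 5 events: linearizable; cut after 6 events (C responds, time 6): not linearizable
the completed operations (3 total) allow one real-time order; the LIFO stack replay rejects it
sample order A, B, C stalls at step 3 — C pop() → empty has no legal effect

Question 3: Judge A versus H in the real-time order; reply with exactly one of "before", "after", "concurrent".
before

A spans [1,2], H spans [15,16]
resp(A)=2 < inv(H)=15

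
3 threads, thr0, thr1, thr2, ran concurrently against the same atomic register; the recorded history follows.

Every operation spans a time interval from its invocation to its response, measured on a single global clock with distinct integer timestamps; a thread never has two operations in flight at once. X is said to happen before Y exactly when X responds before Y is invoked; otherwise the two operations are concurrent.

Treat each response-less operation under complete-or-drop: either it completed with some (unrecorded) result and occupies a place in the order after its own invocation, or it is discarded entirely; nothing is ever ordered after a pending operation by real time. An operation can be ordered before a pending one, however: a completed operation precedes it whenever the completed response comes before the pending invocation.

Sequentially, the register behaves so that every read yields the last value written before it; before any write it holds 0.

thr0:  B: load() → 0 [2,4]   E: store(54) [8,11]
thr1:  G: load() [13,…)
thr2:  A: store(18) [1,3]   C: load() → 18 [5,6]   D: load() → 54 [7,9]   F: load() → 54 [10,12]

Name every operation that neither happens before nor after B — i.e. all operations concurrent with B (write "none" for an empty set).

A

B spans [2,4]; an op avoiding the whole window 2..4 is ordered, any other is concurrent
A [1,3]: concurrent
C [5,6]: after
D [7,9]: after
E [8,11]: after
F [10,12]: after
G [13,…): after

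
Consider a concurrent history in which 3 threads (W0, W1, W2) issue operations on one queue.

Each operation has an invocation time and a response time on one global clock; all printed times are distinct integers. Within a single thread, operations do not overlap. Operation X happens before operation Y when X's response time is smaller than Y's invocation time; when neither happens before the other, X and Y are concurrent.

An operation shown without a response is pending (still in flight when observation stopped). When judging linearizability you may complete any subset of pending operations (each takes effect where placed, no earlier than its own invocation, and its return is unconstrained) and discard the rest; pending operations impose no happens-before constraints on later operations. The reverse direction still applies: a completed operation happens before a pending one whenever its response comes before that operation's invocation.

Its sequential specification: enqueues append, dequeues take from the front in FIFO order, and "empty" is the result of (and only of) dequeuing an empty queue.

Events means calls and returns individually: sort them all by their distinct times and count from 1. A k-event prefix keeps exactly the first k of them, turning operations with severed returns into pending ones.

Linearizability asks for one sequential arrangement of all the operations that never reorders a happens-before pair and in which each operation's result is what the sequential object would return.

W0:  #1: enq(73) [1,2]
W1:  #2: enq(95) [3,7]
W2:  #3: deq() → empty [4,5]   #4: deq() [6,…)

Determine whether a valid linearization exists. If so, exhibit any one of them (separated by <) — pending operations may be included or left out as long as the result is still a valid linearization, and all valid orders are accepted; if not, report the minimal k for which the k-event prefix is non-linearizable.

cut after 4 events: linearizable; cut after 5 events (#3 responds, time 5): not linearizable
exhaustive check: the 2 completed queue ops admit one real-time order; illegal
include/drop combinations of the 1 pending operation (#2) were all tried; none helps
for example #1, #3 (pending dropped) fails at step 2: #3 deq() → empty is not legal there

not linearizable — minimal violating prefix: 5 events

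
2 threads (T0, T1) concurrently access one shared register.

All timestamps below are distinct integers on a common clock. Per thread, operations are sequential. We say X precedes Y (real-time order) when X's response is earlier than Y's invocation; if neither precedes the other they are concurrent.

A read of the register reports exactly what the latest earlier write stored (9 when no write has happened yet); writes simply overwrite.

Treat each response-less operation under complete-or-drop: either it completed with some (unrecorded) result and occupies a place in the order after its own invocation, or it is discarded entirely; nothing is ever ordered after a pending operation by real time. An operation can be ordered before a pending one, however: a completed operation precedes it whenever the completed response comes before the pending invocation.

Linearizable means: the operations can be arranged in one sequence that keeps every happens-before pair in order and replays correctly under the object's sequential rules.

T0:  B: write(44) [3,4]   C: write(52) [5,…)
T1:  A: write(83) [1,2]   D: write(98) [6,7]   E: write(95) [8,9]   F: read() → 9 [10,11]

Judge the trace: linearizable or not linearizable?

not linearizable

cut after 10 events: linearizable; cut after 11 events (F responds, time 11): not linearizable
exactly one order of the 5 completed ops respects real time; the register replay fails
include/drop combinations of the 1 pending operation (C) were all tried; none helps
sample order A, B, D, E, F (pending dropped) stalls at step 5 — F read() → 9 has no legal effect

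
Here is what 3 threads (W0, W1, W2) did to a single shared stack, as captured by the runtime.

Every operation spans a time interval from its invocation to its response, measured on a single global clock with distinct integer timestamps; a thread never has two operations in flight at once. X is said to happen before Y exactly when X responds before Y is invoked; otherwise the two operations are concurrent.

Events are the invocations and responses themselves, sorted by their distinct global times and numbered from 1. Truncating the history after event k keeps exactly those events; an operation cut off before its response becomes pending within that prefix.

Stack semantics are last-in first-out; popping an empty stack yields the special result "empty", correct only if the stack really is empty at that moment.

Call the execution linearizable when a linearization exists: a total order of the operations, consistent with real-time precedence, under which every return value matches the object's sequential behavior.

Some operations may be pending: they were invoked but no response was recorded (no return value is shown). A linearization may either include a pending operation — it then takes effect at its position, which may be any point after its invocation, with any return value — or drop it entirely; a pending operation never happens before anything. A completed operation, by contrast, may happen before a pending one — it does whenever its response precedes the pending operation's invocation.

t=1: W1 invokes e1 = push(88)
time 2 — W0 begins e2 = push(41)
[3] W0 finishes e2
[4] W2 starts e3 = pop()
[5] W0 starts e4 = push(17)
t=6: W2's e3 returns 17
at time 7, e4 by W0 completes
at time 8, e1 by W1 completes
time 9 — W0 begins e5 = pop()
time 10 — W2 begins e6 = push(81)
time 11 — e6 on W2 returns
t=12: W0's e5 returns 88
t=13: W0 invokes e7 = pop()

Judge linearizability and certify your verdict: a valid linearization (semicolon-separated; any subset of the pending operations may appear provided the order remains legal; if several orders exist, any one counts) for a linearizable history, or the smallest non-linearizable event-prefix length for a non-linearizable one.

step 1: e2 push(41) — stack <41>
step 2: e1 push(88) — stack <41,88>
step 3: e4 push(17) — stack <41,88,17>
step 4: e3 pop() → 17 — stack <41,88>
step 5: e5 pop() → 88 — stack <41>
step 6: e6 push(81) — stack <41,81>

linearizable — witness: e2; e1; e4; e3; e5; e6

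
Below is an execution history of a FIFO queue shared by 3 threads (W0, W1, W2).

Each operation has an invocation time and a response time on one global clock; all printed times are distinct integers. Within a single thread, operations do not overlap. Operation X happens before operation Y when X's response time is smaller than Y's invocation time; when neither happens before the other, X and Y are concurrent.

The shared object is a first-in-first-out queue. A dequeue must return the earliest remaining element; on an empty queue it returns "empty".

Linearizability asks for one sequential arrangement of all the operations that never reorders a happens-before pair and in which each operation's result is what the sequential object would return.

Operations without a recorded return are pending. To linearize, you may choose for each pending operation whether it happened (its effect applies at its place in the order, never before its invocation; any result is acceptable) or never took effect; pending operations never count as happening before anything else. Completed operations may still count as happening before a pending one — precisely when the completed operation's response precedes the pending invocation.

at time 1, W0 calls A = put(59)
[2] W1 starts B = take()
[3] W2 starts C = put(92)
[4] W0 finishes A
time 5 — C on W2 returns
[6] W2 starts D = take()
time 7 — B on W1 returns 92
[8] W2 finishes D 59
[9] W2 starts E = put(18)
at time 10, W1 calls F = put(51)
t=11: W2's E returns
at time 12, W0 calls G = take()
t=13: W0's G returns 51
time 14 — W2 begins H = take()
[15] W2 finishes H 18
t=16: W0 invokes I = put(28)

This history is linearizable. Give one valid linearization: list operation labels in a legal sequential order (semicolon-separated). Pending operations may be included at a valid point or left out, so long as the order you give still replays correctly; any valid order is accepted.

1. A put(59), leaving queue <59>
2. C put(92), leaving queue <59,92>
3. D take() → 59, leaving queue <92>
4. B take() → 92, leaving queue <>
5. F put(51) (pending, included), leaving queue <51>
6. E put(18), leaving queue <51,18>
7. G take() → 51, leaving queue <18>
8. H take() → 18, leaving queue <>

A; C; D; B; F; E; G; H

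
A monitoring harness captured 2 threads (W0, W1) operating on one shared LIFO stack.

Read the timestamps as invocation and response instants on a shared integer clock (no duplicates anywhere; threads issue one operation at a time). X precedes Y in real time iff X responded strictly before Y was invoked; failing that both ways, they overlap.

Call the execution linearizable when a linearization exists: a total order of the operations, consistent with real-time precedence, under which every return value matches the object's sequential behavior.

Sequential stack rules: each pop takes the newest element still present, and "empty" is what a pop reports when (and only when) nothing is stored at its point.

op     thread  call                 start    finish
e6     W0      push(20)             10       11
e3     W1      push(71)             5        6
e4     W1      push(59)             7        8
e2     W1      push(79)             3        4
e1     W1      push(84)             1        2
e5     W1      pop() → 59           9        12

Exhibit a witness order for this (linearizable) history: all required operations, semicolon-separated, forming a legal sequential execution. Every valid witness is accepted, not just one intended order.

after step 1 (e1 push(84)): stack <84>
after step 2 (e2 push(79)): stack <84,79>
after step 3 (e3 push(71)): stack <84,79,71>
after step 4 (e4 push(59)): stack <84,79,71,59>
after step 5 (e5 pop() → 59): stack <84,79,71>
after step 6 (e6 push(20)): stack <84,79,71,20>

e1; e2; e3; e4; e5; e6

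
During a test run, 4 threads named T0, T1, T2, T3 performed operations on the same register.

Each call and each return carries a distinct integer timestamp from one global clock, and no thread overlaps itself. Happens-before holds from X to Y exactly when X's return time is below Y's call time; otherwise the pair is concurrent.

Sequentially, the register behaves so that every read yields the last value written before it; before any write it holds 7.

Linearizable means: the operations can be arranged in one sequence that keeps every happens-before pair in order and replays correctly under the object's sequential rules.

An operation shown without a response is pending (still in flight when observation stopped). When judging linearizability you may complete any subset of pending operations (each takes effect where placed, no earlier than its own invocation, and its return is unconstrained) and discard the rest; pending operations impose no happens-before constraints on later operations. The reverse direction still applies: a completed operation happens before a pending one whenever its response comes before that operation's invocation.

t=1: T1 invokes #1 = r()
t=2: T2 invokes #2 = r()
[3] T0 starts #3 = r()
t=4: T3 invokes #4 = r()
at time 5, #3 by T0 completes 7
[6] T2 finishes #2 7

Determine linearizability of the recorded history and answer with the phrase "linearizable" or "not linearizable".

witness order: #1, #2, #3
step 1: #1 r() (pending, included) — value 7
step 2: #2 r() → 7 — value 7
step 3: #3 r() → 7 — value 7

linearizable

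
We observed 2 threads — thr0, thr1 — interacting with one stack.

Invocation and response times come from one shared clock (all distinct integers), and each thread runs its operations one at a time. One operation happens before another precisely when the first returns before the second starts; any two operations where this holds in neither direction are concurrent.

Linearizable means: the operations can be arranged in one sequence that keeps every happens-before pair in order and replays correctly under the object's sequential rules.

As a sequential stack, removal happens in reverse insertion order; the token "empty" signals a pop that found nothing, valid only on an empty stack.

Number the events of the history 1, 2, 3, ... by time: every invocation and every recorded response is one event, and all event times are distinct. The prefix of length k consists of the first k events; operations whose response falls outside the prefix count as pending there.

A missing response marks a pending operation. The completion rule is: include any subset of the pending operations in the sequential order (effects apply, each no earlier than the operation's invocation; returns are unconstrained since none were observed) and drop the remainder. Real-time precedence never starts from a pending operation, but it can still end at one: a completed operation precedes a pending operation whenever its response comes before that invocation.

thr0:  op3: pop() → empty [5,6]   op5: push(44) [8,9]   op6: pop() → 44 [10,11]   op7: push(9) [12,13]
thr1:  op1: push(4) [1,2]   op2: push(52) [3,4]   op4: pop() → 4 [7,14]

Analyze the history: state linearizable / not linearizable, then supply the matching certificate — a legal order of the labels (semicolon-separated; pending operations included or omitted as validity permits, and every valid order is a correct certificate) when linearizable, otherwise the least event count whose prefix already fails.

not linearizable — minimal violating prefix: 6 events

events 1..5 are fine; event 6 — the response of op3 at time 6 — makes the prefix non-linearizable
exhaustive check: the 3 completed stack ops admit one real-time order; illegal
one such order, op1, op2, op3, breaks at step 3 where op3 pop() → empty is illegal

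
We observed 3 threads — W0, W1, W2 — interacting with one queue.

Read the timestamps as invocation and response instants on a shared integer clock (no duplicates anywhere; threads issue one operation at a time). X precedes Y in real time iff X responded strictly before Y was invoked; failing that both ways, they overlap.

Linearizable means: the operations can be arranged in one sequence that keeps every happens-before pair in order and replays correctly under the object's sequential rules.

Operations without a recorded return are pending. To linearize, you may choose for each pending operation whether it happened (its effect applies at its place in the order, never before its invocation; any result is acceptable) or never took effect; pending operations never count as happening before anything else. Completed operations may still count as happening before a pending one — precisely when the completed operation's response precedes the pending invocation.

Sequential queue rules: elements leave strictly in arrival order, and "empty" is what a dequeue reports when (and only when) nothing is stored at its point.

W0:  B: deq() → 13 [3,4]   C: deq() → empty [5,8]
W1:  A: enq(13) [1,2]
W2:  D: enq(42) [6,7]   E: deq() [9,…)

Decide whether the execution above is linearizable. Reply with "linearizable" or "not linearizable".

witness order: A, B, C, D
after step 1 (A enq(13)): queue <13>
after step 2 (B deq() → 13): queue <>
after step 3 (C deq() → empty): queue <>
after step 4 (D enq(42)): queue <42>

linearizable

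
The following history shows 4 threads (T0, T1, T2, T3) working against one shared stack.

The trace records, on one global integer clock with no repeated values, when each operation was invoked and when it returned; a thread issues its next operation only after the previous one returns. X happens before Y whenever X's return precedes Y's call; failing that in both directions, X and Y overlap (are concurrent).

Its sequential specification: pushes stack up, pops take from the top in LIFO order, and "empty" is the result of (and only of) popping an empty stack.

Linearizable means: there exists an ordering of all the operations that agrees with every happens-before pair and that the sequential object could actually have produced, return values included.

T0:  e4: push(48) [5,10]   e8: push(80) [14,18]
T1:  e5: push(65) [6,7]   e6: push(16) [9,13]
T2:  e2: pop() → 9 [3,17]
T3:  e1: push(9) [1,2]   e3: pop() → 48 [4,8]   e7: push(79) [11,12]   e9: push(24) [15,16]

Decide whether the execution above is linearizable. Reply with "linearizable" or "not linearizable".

a witness: e1, e2, e4, e3, e5, e6, e7, e8, e9
step 1: e1 push(9) — stack <9>
step 2: e2 pop() → 9 — stack <>
step 3: e4 push(48) — stack <48>
step 4: e3 pop() → 48 — stack <>
step 5: e5 push(65) — stack <65>
step 6: e6 push(16) — stack <65,16>
step 7: e7 push(79) — stack <65,16,79>
step 8: e8 push(80) — stack <65,16,79,80>
step 9: e9 push(24) — stack <65,16,79,80,24>

linearizable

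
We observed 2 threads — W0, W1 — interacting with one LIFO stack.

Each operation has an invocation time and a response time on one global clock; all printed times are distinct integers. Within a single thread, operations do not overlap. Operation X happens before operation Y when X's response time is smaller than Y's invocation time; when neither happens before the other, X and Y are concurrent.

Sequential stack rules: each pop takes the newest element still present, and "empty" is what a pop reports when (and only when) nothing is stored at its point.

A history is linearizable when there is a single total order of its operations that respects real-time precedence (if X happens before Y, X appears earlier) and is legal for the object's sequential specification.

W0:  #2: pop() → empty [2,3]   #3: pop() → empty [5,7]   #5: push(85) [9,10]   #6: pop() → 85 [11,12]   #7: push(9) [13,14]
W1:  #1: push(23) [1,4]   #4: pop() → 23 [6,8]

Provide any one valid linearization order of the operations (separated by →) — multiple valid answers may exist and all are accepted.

#2 → #1 → #4 → #3 → #5 → #6 → #7

step 1: #2 pop() → empty — stack <>
step 2: #1 push(23) — stack <23>
step 3: #4 pop() → 23 — stack <>
step 4: #3 pop() → empty — stack <>
step 5: #5 push(85) — stack <85>
step 6: #6 pop() → 85 — stack <>
step 7: #7 push(9) — stack <9>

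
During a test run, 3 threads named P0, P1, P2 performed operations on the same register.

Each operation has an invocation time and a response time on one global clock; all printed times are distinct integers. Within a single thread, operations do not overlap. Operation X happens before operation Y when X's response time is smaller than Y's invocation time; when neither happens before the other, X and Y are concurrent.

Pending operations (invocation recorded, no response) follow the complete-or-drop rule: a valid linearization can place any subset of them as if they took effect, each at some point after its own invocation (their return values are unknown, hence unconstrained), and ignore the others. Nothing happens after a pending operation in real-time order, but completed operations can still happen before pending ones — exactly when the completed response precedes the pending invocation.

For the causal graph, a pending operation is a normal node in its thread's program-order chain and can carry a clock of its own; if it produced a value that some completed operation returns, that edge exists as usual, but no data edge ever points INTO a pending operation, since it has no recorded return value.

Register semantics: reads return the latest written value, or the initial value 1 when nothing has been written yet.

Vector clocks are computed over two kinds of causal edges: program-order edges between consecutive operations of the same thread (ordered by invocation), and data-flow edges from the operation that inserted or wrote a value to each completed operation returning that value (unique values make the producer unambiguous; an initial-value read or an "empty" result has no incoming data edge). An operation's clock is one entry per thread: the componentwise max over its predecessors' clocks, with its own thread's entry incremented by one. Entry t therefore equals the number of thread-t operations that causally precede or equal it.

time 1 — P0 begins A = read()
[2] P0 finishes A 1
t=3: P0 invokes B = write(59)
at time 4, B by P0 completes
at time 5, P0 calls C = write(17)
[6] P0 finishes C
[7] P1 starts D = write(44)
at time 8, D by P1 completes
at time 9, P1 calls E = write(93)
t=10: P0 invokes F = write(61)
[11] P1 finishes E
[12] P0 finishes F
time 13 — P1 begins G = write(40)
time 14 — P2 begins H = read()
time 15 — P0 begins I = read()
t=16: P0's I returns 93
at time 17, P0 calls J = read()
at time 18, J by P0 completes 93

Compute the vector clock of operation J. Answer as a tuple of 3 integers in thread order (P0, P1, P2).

(6, 2, 0)

no predecessors for H (invoked 14): P2 increments from zero → (0, 0, 1)
no predecessors for D (invoked 7): P1 increments from zero → (0, 1, 0)
no predecessors for A (invoked 1): P0 increments from zero → (1, 0, 0)
E, invoked 9, takes VC(D)=(0, 1, 0) under max, adds 1 for P1 → (0, 2, 0)
B, invoked 3, takes VC(A)=(1, 0, 0) under max, adds 1 for P0 → (2, 0, 0)
G, invoked 13, takes VC(E)=(0, 2, 0) under max, adds 1 for P1 → (0, 3, 0)
C, invoked 5, takes VC(B)=(2, 0, 0) under max, adds 1 for P0 → (3, 0, 0)
F, invoked 10, takes VC(C)=(3, 0, 0) under max, adds 1 for P0 → (4, 0, 0)
I, invoked 15, takes VC(E)=(0, 2, 0), VC(F)=(4, 0, 0) under max, adds 1 for P0 → (5, 2, 0)
J, invoked 17, takes VC(E)=(0, 2, 0), VC(I)=(5, 2, 0) under max, adds 1 for P0 → (6, 2, 0)
target: VC(J) = (6, 2, 0)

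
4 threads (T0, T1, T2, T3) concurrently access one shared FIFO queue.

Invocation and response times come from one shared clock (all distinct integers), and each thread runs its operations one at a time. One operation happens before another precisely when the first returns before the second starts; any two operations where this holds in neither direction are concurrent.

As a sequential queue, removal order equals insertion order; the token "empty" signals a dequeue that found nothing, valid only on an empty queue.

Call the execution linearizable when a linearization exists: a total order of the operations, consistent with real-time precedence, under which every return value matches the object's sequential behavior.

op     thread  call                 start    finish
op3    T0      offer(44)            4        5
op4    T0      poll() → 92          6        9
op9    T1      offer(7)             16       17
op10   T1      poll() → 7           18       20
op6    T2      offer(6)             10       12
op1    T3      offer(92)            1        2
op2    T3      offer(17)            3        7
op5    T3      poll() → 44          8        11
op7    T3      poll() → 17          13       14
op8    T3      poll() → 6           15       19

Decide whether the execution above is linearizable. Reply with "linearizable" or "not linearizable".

linearizable

a witness: op1, op3, op2, op4, op5, op6, op7, op8, op9, op10
1. op1 offer(92), leaving queue <92>
2. op3 offer(44), leaving queue <92,44>
3. op2 offer(17), leaving queue <92,44,17>
4. op4 poll() → 92, leaving queue <44,17>
5. op5 poll() → 44, leaving queue <17>
6. op6 offer(6), leaving queue <17,6>
7. op7 poll() → 17, leaving queue <6>
8. op8 poll() → 6, leaving queue <>
9. op9 offer(7), leaving queue <7>
10. op10 poll() → 7, leaving queue <>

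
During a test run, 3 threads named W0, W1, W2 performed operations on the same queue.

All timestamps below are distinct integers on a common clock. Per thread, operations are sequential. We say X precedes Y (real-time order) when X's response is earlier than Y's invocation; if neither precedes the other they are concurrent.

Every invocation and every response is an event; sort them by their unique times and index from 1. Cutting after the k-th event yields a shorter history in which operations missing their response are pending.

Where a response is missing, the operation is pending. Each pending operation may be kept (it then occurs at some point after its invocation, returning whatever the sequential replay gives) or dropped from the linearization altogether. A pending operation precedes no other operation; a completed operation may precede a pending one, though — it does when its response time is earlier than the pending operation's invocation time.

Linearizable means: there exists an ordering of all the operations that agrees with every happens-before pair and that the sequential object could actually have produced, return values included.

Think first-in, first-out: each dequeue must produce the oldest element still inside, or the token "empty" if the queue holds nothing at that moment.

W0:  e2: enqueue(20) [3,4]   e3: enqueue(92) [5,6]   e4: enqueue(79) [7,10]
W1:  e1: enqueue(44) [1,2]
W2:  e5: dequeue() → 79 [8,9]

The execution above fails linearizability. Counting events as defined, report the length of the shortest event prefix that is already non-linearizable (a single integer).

a valid linearization of events 1..8 exists, for instance e1, e2, e3:
1. e1 enqueue(44), leaving queue <44>
2. e2 enqueue(20), leaving queue <44,20>
3. e3 enqueue(92), leaving queue <44,20,92>
include event 9 — e5 responding at 9 — and every candidate order breaks
including or dropping the 1 pending operation (e4) in any combination fails
sample order e1, e2, e3, e5 (pending dropped) stalls at step 4 — e5 dequeue() → 79 has no legal effect

9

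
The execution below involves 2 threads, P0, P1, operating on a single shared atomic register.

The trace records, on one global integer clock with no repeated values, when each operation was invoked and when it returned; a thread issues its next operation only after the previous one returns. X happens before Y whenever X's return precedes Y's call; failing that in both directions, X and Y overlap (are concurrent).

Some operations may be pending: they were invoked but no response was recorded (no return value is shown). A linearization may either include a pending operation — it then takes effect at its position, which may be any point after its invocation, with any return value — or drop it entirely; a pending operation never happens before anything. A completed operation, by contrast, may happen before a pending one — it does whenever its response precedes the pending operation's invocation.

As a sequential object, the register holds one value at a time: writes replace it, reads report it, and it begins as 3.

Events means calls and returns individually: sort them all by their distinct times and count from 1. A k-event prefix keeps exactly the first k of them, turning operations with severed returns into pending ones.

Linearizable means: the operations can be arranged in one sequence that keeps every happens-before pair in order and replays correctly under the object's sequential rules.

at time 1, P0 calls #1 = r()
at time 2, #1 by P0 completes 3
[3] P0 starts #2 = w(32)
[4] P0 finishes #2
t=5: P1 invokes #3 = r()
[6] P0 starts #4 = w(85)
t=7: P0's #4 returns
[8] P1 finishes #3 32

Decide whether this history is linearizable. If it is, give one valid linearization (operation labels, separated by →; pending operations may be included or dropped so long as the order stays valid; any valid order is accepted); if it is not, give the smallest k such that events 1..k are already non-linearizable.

after step 1 (#1 r() → 3): value 3
after step 2 (#2 w(32)): value 32
after step 3 (#3 r() → 32): value 32
after step 4 (#4 w(85)): value 85

linearizable — witness: #1 → #2 → #3 → #4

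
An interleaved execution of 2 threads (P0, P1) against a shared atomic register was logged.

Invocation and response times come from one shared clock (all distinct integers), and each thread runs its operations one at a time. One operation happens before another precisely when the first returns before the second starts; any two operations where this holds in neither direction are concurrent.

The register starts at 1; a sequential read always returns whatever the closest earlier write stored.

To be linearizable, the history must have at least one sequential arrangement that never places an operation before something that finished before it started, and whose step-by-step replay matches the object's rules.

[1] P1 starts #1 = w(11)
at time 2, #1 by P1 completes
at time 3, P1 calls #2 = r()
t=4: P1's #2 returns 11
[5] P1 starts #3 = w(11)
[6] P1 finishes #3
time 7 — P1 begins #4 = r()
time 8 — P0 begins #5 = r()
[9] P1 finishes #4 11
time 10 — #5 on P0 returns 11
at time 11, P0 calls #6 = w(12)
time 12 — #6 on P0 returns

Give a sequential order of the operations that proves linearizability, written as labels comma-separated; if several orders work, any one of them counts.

1. #1 w(11), leaving value 11
2. #2 r() → 11, leaving value 11
3. #3 w(11), leaving value 11
4. #4 r() → 11, leaving value 11
5. #5 r() → 11, leaving value 11
6. #6 w(12), leaving value 12

#1, #2, #3, #4, #5, #6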